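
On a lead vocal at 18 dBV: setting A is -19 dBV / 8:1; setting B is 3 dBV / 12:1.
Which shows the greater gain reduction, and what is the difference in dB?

A: 37 dB over, compressed to 4.625 dB over, so 32.375 dB of GR.
B: 15 dB over, compressed to 1.25 dB over, so 13.75 dB of GR.
A applies 18.625 dB more gain reduction.

A, by 18.625 dB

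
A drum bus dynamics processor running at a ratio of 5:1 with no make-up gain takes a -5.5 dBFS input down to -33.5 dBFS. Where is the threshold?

-40.5 dBFS

Gain reduction = -5.5 − (-33.5) = 28 dB; output overshoot = GR / (R − 1) = 28 / 4 = 7 dB.
Threshold = output − output overshoot = -33.5 − 7 = -40.5 dBFS.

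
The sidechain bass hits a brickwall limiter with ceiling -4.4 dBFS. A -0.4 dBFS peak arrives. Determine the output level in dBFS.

A brickwall limiter is an ∞:1 compressor: any input above the ceiling is clamped to -4.4 dBFS.

-4.4 dBFS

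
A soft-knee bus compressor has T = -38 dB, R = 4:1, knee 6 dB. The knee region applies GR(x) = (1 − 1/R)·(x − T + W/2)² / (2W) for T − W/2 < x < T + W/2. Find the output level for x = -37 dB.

x − T + W/2 = -37 − (-38) + 3 = 4.
GR = (1 − 1/4) × 4² / 12 = 0.75 × 16 / 12 = 1 dB.
Output = -37 − 1 = -38 dB.

-38 dB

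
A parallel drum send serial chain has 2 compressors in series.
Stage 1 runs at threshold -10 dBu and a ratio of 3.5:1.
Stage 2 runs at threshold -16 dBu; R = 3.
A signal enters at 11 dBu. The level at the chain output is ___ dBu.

Stage 1: 21 dB above -10 dBu, reduced 3.5:1 to 6 dB above → -4 dBu.
Stage 2: -4 dBu is 12 dB over -16 dBu; at 3:1 that becomes 4 dB over, giving -12 dBu.

-12 dBu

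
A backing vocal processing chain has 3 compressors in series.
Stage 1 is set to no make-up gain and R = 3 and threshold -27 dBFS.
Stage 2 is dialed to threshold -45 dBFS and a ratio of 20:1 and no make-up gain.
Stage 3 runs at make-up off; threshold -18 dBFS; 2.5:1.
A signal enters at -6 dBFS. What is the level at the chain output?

Stage 1: overshoot 21 dB → 21/3 = 7 dB → -20 dBFS.
Stage 2: -20 dBFS is 25 dB over -45 dBFS; at 20:1 that becomes 1.25 dB over, giving -43.75 dBFS.
Stage 3: -43.75 dBFS is at or below the -18 dBFS threshold — no compression; output -43.75 dBFS.

-43.75 dBFS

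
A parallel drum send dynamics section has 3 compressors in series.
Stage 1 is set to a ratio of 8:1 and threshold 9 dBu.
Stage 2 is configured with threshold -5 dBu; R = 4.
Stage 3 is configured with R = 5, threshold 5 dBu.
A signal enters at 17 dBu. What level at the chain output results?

Stage 1: 17 dBu is 8 dB over 9 dBu; at 8:1 that becomes 1 dB over, giving 10 dBu.
Stage 2: overshoot 15 dB → 15/4 = 3.75 dB → -1.25 dBu.
Stage 3: -1.25 dBu is at or below the 5 dBu threshold — no compression; output -1.25 dBu.

-1.25 dBu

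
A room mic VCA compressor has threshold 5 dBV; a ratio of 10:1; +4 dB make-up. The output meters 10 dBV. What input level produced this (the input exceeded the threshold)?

15 dBV

Before make-up, the level was 10 − 4 = 6 dBV.
Post-compression overshoot = 6 − 5 = 1 dB.
Undo the ratio: input overshoot = 1 × 10 = 10 dB, giving input = 15 dBV.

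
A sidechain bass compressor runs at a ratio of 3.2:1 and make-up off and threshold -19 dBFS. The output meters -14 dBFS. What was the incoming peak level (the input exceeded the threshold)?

That's 5 dB above the -19 dBFS threshold.
Undo the ratio: input overshoot = 5 × 3.2 = 16 dB, giving input = -3 dBFS.

-3 dBFS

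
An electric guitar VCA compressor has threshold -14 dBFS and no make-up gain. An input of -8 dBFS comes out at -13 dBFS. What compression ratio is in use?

Input overshoot = -8 − (-14) = 6 dB; output overshoot = -13 − (-14) = 1 dB.
Ratio = 6 / 1 = 6.

6:1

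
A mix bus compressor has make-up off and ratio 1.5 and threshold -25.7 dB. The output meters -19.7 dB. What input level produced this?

-16.7 dB

That's 6 dB above the -25.7 dB threshold.
Undo the ratio: input overshoot = 6 × 1.5 = 9 dB, giving input = -16.7 dB.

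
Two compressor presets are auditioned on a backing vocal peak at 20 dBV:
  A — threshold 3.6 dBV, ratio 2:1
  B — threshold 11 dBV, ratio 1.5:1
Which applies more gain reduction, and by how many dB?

A: GR = 16.4 − 16.4/2 = 8.2 dB.
B: GR = 9 − 9/1.5 = 3 dB.
Difference: 5.2 dB in favour of A.

A, by 5.2 dB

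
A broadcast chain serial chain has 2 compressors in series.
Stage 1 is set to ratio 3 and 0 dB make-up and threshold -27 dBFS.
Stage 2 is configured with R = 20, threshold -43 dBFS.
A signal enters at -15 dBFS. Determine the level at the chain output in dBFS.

-42 dBFS

Stage 1: overshoot 12 dB → 12/3 = 4 dB → -23 dBFS.
Stage 2: 20 dB above -43 dBFS, reduced 20:1 to 1 dB above → -42 dBFS.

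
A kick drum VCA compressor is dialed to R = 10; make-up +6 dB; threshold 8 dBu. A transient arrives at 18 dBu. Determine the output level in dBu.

15 dBu

18 dBu sits 10 dB over threshold.
At 10:1 the overshoot is divided by 10, leaving 1 dB above threshold.
Output = 8 + 1 = 9 dBu; make-up adds 6 dB, giving 15 dBu.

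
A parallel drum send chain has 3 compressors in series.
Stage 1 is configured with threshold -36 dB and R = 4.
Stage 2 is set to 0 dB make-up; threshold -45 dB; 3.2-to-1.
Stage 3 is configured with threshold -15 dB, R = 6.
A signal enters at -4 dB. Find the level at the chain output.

-39.6875 dB

Stage 1: 32 dB above -36 dB, reduced 4:1 to 8 dB above → -28 dB.
Stage 2: 17 dB above -45 dB, reduced 3.2:1 to 5.3125 dB above → -39.6875 dB.
Stage 3: below threshold (-39.6875 ≤ -15); passes unchanged; output -39.6875 dB.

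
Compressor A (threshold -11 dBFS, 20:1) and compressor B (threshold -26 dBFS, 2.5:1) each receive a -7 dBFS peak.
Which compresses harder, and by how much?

B, by 7.6 dB

A: GR = 4 − 4/20 = 3.8 dB.
B: GR = 19 − 19/2.5 = 11.4 dB.
B reduces 7.6 dB more.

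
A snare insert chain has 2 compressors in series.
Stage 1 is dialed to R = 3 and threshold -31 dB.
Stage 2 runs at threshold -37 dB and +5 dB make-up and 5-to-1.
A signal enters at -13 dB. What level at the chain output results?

Stage 1: overshoot 18 dB → 18/3 = 6 dB → -25 dB.
Stage 2: 12 dB above -37 dB, reduced 5:1 to 2.4 dB above → -34.6 dB; +5 dB make-up → -29.6 dB.

-29.6 dB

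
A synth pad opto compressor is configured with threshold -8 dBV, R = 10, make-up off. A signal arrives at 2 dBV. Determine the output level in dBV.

-7 dBV

The input is 10 dB above the -8 dBV threshold.
The 10 dB excess becomes 1 dB after 10:1 reduction.
That puts the output at -7 dBV.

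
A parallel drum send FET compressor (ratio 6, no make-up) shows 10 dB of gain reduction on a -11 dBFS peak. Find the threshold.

Input is 12 dB above T (since output overshoot × R = input overshoot: (-21 − T)·6 = -11 − T gives T = -23 dBFS).
Check: -23 + (-11 − (-23))/6 = -23 + 2 = -21 dBFS. ✓

-23 dBFS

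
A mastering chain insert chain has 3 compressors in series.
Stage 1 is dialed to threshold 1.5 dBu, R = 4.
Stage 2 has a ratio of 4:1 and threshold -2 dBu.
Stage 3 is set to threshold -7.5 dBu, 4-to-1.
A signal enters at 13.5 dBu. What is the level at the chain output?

-5.71875 dBu

Stage 1: 13.5 dBu is 12 dB over 1.5 dBu; at 4:1 that becomes 3 dB over, giving 4.5 dBu.
Stage 2: 4.5 dBu is 6.5 dB over -2 dBu; at 4:1 that becomes 1.625 dB over, giving -0.375 dBu.
Stage 3: 7.125 dB above -7.5 dBu, reduced 4:1 to 1.78125 dB above → -5.71875 dBu.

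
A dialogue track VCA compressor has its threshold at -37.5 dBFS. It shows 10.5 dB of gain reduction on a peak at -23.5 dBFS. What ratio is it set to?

Input overshoot = -23.5 − (-37.5) = 14 dB.
Output overshoot = 14 − 10.5 = 3.5 dB.
Ratio = input overshoot / output overshoot = 14 / 3.5 = 4.

4:1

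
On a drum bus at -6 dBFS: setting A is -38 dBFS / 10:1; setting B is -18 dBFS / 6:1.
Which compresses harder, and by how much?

A: GR = 32 − 32/10 = 28.8 dB.
B: GR = 12 − 12/6 = 10 dB.
A reduces 18.8 dB more.

A, by 18.8 dB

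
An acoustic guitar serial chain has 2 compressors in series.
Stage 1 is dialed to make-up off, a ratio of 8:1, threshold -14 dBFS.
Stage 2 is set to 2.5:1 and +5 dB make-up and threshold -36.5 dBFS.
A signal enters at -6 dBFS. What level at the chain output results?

Stage 1: 8 dB above -14 dBFS, reduced 8:1 to 1 dB above → -13 dBFS.
Stage 2: -13 dBFS is 23.5 dB over -36.5 dBFS; at 2.5:1 that becomes 9.4 dB over, giving -27.1 dBFS; +5 dB make-up → -22.1 dBFS.

-22.1 dBFS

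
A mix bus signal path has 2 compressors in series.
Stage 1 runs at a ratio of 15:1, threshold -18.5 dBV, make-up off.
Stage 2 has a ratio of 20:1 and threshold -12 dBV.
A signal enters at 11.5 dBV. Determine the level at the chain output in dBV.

Stage 1: 11.5 dBV is 30 dB over -18.5 dBV; at 15:1 that becomes 2 dB over, giving -16.5 dBV.
Stage 2: -16.5 dBV is at or below the -12 dBV threshold — no compression; output -16.5 dBV.

-16.5 dBV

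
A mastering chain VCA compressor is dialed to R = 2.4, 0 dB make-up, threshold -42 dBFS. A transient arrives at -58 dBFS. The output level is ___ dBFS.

-58 dBFS is 16 dB below the -42 dBFS threshold, so no gain reduction is applied.
Output = input = -58 dBFS.

-58 dBFS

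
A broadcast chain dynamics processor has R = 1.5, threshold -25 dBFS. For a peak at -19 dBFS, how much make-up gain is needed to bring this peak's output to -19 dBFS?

2 dB

The peak compresses to -25 + 6/1.5 = -21 dBFS.
To reach -19 dBFS requires -19 − (-21) = 2 dB of make-up.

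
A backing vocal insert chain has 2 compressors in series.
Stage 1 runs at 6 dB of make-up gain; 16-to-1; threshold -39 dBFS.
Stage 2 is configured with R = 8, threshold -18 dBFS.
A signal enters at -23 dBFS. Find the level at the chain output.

Stage 1: overshoot 16 dB → 16/16 = 1 dB → -38 dBFS; +6 dB make-up → -32 dBFS.
Stage 2: below threshold (-32 ≤ -18); passes unchanged; output -32 dBFS.

-32 dBFS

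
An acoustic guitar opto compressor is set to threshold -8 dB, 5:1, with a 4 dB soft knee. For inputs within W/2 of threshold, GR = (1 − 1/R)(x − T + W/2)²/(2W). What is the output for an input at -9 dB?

x − T + W/2 = -9 − (-8) + 2 = 1.
GR = (1 − 1/5) × 1² / 8 = 0.8 × 1 / 8 = 0.1 dB.
Output = -9 − 0.1 = -9.1 dB.

-9.1 dB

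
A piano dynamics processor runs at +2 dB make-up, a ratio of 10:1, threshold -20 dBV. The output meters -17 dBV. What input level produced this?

-10 dBV

Remove make-up: -17 − 2 = -19 dBV.
Post-compression overshoot = -19 − (-20) = 1 dB.
Input overshoot = R × output overshoot = 10 dB → input = -20 + 10 = -10 dBV.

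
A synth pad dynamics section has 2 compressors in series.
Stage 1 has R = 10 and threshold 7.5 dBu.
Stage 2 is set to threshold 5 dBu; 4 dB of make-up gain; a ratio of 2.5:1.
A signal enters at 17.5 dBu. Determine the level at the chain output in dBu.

10.4 dBu

Stage 1: overshoot 10 dB → 10/10 = 1 dB → 8.5 dBu.
Stage 2: 3.5 dB above 5 dBu, reduced 2.5:1 to 1.4 dB above → 6.4 dBu; +4 dB make-up → 10.4 dBu.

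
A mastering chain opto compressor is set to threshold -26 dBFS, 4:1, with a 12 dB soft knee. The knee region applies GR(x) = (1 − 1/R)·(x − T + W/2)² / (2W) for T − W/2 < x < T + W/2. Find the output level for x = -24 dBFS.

x − T + W/2 = -24 − (-26) + 6 = 8.
GR = (1 − 1/4) × 8² / 24 = 0.75 × 64 / 24 = 2 dB.
Output = -24 − 2 = -26 dBFS.

-26 dBFS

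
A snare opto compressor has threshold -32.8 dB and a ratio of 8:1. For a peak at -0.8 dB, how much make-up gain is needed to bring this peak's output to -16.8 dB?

12 dB

Without make-up, output = threshold + overshoot/8 = -32.8 + 4 = -28.8 dB.
Gap to target: 12 dB.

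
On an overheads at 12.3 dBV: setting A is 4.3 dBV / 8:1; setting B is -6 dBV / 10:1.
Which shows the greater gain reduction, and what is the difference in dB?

B, by 9.47 dB

A: GR = 8 − 8/8 = 7 dB.
B: GR = 18.3 − 18.3/10 = 16.47 dB.
Difference: 9.47 dB in favour of B.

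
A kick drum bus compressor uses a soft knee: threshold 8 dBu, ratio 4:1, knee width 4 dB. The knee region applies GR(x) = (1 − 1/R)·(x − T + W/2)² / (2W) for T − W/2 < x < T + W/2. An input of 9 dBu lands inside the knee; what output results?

x − T + W/2 = 9 − 8 + 2 = 3.
GR = (1 − 1/4) × 3² / 8 = 0.75 × 9 / 8 = 0.84375 dB.
Output = 9 − 0.84375 = 8.15625 dBu.

8.15625 dBu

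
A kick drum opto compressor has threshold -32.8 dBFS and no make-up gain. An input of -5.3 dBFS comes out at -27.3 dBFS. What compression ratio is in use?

Input overshoot = -5.3 − (-32.8) = 27.5 dB; output overshoot = -27.3 − (-32.8) = 5.5 dB.
Ratio = 27.5 / 5.5 = 5.

5:1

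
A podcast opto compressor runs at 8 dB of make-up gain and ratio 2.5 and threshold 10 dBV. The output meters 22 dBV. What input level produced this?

20 dBV

Remove make-up: 22 − 8 = 14 dBV.
The compressed level sits 14 − 10 = 4 dB over threshold.
Input overshoot = R × output overshoot = 10 dB → input = 10 + 10 = 20 dBV.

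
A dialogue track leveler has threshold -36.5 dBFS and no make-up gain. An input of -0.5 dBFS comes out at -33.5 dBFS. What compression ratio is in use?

12:1

Input overshoot = -0.5 − (-36.5) = 36 dB; output overshoot = -33.5 − (-36.5) = 3 dB.
Ratio = 36 / 3 = 12.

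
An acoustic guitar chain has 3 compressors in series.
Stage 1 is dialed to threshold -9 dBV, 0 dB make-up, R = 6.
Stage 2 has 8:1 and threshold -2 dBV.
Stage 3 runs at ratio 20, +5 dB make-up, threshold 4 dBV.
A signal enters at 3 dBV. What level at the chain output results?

Stage 1: 12 dB above -9 dBV, reduced 6:1 to 2 dB above → -7 dBV.
Stage 2: -7 dBV is at or below the -2 dBV threshold — no compression; output -7 dBV.
Stage 3: below threshold (-7 ≤ 4); passes unchanged; make-up brings it to -2 dBV.

-2 dBV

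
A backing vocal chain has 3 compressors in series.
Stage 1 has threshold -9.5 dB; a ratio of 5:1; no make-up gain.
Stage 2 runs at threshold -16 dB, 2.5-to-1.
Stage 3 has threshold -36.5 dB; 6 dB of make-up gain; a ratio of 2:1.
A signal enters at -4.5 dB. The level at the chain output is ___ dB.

Stage 1: overshoot 5 dB → 5/5 = 1 dB → -8.5 dB.
Stage 2: -8.5 dB is 7.5 dB over -16 dB; at 2.5:1 that becomes 3 dB over, giving -13 dB.
Stage 3: -13 dB is 23.5 dB over -36.5 dB; at 2:1 that becomes 11.75 dB over, giving -24.75 dB; +6 dB make-up → -18.75 dB.

-18.75 dB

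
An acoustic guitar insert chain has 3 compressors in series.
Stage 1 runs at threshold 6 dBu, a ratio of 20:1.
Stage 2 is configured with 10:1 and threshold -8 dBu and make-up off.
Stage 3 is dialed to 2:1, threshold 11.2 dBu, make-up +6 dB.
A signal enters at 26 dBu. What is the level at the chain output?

-0.5 dBu

Stage 1: 26 dBu is 20 dB over 6 dBu; at 20:1 that becomes 1 dB over, giving 7 dBu.
Stage 2: 15 dB above -8 dBu, reduced 10:1 to 1.5 dB above → -6.5 dBu.
Stage 3: -6.5 dBu is at or below the 11.2 dBu threshold — no compression; make-up brings it to -0.5 dBu.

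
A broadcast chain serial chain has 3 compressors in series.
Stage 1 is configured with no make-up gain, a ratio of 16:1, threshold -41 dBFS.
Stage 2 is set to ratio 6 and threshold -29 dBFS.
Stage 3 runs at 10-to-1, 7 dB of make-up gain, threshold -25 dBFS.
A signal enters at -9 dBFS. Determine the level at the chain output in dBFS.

-32 dBFS

Stage 1: -9 dBFS is 32 dB over -41 dBFS; at 16:1 that becomes 2 dB over, giving -39 dBFS.
Stage 2: -39 dBFS ≤ -29 dBFS, so stage 2 doesn't engage; output -39 dBFS.
Stage 3: -39 dBFS ≤ -25 dBFS, so stage 3 doesn't engage; make-up brings it to -32 dBFS.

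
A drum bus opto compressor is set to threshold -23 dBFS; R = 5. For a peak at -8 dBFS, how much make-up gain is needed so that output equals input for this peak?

Overshoot 15 dB → 15/5 = 3 dB after compression, so the compressed level is -23 + 3 = -20 dBFS.
Make-up = target − compressed = -8 − (-20) = 12 dB.

12 dB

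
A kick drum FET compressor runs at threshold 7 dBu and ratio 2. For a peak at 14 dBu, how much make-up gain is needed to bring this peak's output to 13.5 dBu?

3 dB

Overshoot 7 dB → 7/2 = 3.5 dB after compression, so the compressed level is 7 + 3.5 = 10.5 dBu.
Make-up = target − compressed = 13.5 − 10.5 = 3 dB.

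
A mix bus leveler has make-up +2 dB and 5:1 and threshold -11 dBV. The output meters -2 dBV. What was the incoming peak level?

24 dBV

Before make-up, the level was -2 − 2 = -4 dBV.
Post-compression overshoot = -4 − (-11) = 7 dB.
Undo the ratio: input overshoot = 7 × 5 = 35 dB, giving input = 24 dBV.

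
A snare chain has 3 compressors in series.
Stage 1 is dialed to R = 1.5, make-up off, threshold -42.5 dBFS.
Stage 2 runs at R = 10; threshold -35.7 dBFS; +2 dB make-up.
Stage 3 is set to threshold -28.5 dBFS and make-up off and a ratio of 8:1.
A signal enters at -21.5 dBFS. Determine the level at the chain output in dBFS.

-32.98 dBFS

Stage 1: -21.5 dBFS is 21 dB over -42.5 dBFS; at 1.5:1 that becomes 14 dB over, giving -28.5 dBFS.
Stage 2: 7.2 dB above -35.7 dBFS, reduced 10:1 to 0.72 dB above → -34.98 dBFS; +2 dB make-up → -32.98 dBFS.
Stage 3: -32.98 dBFS ≤ -28.5 dBFS, so stage 3 doesn't engage; output -32.98 dBFS.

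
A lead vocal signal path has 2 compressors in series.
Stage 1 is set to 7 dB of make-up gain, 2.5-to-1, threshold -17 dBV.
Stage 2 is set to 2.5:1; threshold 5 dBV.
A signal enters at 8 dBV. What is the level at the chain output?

0 dBV

Stage 1: overshoot 25 dB → 25/2.5 = 10 dB → -7 dBV; +7 dB make-up → 0 dBV.
Stage 2: 0 dBV ≤ 5 dBV, so stage 2 doesn't engage; output 0 dBV.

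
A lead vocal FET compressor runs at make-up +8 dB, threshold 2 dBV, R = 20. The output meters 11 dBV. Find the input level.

22 dBV

Stripping the +8 dB make-up gives 3 dBV at the gain stage.
Post-compression overshoot = 3 − 2 = 1 dB.
Input overshoot = R × output overshoot = 20 dB → input = 2 + 20 = 22 dBV.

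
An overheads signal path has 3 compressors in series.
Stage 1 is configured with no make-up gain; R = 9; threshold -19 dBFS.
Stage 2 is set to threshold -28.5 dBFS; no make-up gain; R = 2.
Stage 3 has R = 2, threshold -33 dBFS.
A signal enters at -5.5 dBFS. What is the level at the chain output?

-28 dBFS

Stage 1: -5.5 dBFS is 13.5 dB over -19 dBFS; at 9:1 that becomes 1.5 dB over, giving -17.5 dBFS.
Stage 2: -17.5 dBFS is 11 dB over -28.5 dBFS; at 2:1 that becomes 5.5 dB over, giving -23 dBFS.
Stage 3: -23 dBFS is 10 dB over -33 dBFS; at 2:1 that becomes 5 dB over, giving -28 dBFS.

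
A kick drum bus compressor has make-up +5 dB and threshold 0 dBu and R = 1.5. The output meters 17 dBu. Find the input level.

Stripping the +5 dB make-up gives 12 dBu at the gain stage.
Post-compression overshoot = 12 − 0 = 12 dB.
Undo the ratio: input overshoot = 12 × 1.5 = 18 dB, giving input = 18 dBu.

18 dBu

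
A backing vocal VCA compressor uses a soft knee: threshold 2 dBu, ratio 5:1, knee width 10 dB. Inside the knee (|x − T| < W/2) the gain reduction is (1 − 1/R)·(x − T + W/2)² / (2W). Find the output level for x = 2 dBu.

1 dBu

x − T + W/2 = 2 − 2 + 5 = 5.
GR = (1 − 1/5) × 5² / 20 = 0.8 × 25 / 20 = 1 dB.
Output = 2 − 1 = 1 dBu.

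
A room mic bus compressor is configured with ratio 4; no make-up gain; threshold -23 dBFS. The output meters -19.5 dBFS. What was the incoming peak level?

Post-compression overshoot = -19.5 − (-23) = 3.5 dB.
Undo the ratio: input overshoot = 3.5 × 4 = 14 dB, giving input = -9 dBFS.

-9 dBFS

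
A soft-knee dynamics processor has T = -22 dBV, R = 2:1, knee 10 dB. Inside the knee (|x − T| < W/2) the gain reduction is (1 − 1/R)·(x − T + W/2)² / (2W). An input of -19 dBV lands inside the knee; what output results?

-20.6 dBV

x − T + W/2 = -19 − (-22) + 5 = 8.
GR = (1 − 1/2) × 8² / 20 = 0.5 × 64 / 20 = 1.6 dB.
Output = -19 − 1.6 = -20.6 dBV.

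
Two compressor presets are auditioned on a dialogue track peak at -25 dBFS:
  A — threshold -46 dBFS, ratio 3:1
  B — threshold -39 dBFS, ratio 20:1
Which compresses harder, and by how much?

A: GR = 21 − 21/3 = 14 dB.
B: GR = 14 − 14/20 = 13.3 dB.
Difference: 0.7 dB in favour of A.

A, by 0.7 dB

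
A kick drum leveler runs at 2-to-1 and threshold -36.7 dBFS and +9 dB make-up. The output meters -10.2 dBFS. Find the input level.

Remove make-up: -10.2 − 9 = -19.2 dBFS.
That's 17.5 dB above the -36.7 dBFS threshold.
Before 2:1 compression the overshoot was 17.5 × 2 = 35 dB, so input = -36.7 + 35 = -1.7 dBFS.

-1.7 dBFS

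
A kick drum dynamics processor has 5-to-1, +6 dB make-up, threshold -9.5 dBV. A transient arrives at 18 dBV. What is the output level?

18 dBV sits 27.5 dB over threshold.
The 27.5 dB excess becomes 5.5 dB after 5:1 reduction.
Output = -9.5 + 5.5 = -4 dBV; make-up adds 6 dB, giving 2 dBV.

2 dBV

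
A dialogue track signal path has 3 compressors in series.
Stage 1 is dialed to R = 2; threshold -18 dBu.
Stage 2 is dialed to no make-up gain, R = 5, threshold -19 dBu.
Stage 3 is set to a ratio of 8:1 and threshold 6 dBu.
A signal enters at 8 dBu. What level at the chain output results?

Stage 1: 8 dBu is 26 dB over -18 dBu; at 2:1 that becomes 13 dB over, giving -5 dBu.
Stage 2: -5 dBu is 14 dB over -19 dBu; at 5:1 that becomes 2.8 dB over, giving -16.2 dBu.
Stage 3: -16.2 dBu ≤ 6 dBu, so stage 3 doesn't engage; output -16.2 dBu.

-16.2 dBu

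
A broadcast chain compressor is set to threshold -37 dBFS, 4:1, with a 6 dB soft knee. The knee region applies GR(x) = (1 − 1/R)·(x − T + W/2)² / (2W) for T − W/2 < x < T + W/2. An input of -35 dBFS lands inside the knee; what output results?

-36.5625 dBFS

x − T + W/2 = -35 − (-37) + 3 = 5.
GR = (1 − 1/4) × 5² / 12 = 0.75 × 25 / 12 = 1.5625 dB.
Output = -35 − 1.5625 = -36.5625 dBFS.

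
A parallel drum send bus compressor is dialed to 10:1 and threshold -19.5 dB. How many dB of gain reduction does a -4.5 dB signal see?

13.5 dB

The signal is 15 dB above threshold.
After 10:1 compression the overshoot becomes 15/10 = 1.5 dB.
GR = overshoot in − overshoot out = 15 − 1.5 = 13.5 dB.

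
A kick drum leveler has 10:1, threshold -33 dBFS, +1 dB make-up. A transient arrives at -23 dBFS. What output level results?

-31 dBFS

-23 dBFS sits 10 dB over threshold.
10:1 compression reduces that to 10/10 = 1 dB over.
Output = -33 + 1 = -32 dBFS; make-up adds 1 dB, giving -31 dBFS.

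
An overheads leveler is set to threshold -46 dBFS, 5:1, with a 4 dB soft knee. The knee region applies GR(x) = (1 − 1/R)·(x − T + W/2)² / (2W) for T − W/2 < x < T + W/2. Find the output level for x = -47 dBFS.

x − T + W/2 = -47 − (-46) + 2 = 1.
GR = (1 − 1/5) × 1² / 8 = 0.8 × 1 / 8 = 0.1 dB.
Output = -47 − 0.1 = -47.1 dBFS.

-47.1 dBFS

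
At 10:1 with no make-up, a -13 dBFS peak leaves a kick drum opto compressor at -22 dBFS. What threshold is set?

-23 dBFS

Gain reduction = -13 − (-22) = 9 dB; output overshoot = GR / (R − 1) = 9 / 9 = 1 dB.
Threshold = output − output overshoot = -22 − 1 = -23 dBFS.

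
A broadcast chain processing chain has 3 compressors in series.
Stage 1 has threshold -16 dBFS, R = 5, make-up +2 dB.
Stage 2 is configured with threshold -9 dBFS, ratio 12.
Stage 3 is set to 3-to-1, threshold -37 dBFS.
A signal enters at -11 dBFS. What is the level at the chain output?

Stage 1: -11 dBFS is 5 dB over -16 dBFS; at 5:1 that becomes 1 dB over, giving -15 dBFS; +2 dB make-up → -13 dBFS.
Stage 2: -13 dBFS is at or below the -9 dBFS threshold — no compression; output -13 dBFS.
Stage 3: -13 dBFS is 24 dB over -37 dBFS; at 3:1 that becomes 8 dB over, giving -29 dBFS.

-29 dBFS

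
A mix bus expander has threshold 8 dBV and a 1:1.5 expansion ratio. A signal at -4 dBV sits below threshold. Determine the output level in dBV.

Below threshold, a 1:1.5 expander applies gain = (1.5−1)×(T − x) of attenuation.
(1.5−1) × 12 = 6 dB, so output = -4 − 6 = -10 dBV.

-10 dBV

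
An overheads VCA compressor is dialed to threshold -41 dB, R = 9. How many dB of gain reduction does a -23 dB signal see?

Overshoot = -23 − (-41) = 18 dB.
At 9:1, output sits 18/9 = 2 dB above threshold.
So the signal is attenuated by 18 − 2 = 16 dB.

16 dB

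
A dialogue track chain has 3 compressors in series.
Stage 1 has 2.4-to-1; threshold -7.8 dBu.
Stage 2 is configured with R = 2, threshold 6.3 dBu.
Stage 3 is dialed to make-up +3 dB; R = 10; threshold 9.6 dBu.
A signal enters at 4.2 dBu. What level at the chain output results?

0.2 dBu

Stage 1: overshoot 12 dB → 12/2.4 = 5 dB → -2.8 dBu.
Stage 2: below threshold (-2.8 ≤ 6.3); passes unchanged; output -2.8 dBu.
Stage 3: -2.8 dBu is at or below the 9.6 dBu threshold — no compression; make-up brings it to 0.2 dBu.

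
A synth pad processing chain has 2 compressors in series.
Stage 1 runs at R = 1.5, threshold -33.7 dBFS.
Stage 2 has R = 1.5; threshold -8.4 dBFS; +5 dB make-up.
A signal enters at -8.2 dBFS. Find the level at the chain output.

Stage 1: -8.2 dBFS is 25.5 dB over -33.7 dBFS; at 1.5:1 that becomes 17 dB over, giving -16.7 dBFS.
Stage 2: -16.7 dBFS is at or below the -8.4 dBFS threshold — no compression; make-up brings it to -11.7 dBFS.

-11.7 dBFS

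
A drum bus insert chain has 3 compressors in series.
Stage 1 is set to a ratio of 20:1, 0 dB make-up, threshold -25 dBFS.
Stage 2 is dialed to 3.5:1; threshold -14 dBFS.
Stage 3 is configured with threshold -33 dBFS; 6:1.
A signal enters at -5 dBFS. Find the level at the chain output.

Stage 1: overshoot 20 dB → 20/20 = 1 dB → -24 dBFS.
Stage 2: -24 dBFS is at or below the -14 dBFS threshold — no compression; output -24 dBFS.
Stage 3: overshoot 9 dB → 9/6 = 1.5 dB → -31.5 dBFS.

-31.5 dBFS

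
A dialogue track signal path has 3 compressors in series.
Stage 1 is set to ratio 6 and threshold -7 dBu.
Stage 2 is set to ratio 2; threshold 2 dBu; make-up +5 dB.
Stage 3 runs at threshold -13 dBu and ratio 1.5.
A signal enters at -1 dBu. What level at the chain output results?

-5 dBu

Stage 1: 6 dB above -7 dBu, reduced 6:1 to 1 dB above → -6 dBu.
Stage 2: -6 dBu is at or below the 2 dBu threshold — no compression; make-up brings it to -1 dBu.
Stage 3: overshoot 12 dB → 12/1.5 = 8 dB → -5 dBu.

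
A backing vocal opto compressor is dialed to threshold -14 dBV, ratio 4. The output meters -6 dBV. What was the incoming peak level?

18 dBV

The compressed level sits -6 − (-14) = 8 dB over threshold.
Undo the ratio: input overshoot = 8 × 4 = 32 dB, giving input = 18 dBV.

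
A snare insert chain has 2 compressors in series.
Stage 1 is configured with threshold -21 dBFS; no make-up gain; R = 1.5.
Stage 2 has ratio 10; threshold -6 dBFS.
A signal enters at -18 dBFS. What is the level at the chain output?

-19 dBFS

Stage 1: 3 dB above -21 dBFS, reduced 1.5:1 to 2 dB above → -19 dBFS.
Stage 2: below threshold (-19 ≤ -6); passes unchanged; output -19 dBFS.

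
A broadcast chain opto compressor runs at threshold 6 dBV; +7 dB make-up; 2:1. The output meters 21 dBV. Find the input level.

22 dBV

Stripping the +7 dB make-up gives 14 dBV at the gain stage.
Post-compression overshoot = 14 − 6 = 8 dB.
Before 2:1 compression the overshoot was 8 × 2 = 16 dB, so input = 6 + 16 = 22 dBV.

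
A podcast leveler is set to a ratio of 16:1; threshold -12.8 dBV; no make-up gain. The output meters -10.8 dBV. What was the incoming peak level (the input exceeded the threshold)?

19.2 dBV

Post-compression overshoot = -10.8 − (-12.8) = 2 dB.
Input overshoot = R × output overshoot = 32 dB → input = -12.8 + 32 = 19.2 dBV.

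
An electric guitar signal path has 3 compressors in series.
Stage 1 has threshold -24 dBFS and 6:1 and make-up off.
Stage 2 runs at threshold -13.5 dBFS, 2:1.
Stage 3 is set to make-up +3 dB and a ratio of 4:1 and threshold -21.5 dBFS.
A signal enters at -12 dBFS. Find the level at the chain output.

Stage 1: -12 dBFS is 12 dB over -24 dBFS; at 6:1 that becomes 2 dB over, giving -22 dBFS.
Stage 2: below threshold (-22 ≤ -13.5); passes unchanged; output -22 dBFS.
Stage 3: -22 dBFS is at or below the -21.5 dBFS threshold — no compression; make-up brings it to -19 dBFS.

-19 dBFS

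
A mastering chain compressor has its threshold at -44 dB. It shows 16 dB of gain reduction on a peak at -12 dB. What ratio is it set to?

2:1

Input overshoot = -12 − (-44) = 32 dB.
Output overshoot = 32 − 16 = 16 dB.
Ratio = input overshoot / output overshoot = 32 / 16 = 2.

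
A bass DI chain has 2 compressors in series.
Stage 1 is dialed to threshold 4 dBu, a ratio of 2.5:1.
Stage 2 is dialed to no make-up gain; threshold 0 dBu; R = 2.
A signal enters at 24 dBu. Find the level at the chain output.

Stage 1: overshoot 20 dB → 20/2.5 = 8 dB → 12 dBu.
Stage 2: 12 dB above 0 dBu, reduced 2:1 to 6 dB above → 6 dBu.

6 dBu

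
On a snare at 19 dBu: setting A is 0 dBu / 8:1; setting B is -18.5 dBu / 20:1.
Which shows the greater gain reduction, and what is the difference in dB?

A: GR = 19 − 19/8 = 16.625 dB.
B: GR = 37.5 − 37.5/20 = 35.625 dB.
Difference: 19 dB in favour of B.

B, by 19 dB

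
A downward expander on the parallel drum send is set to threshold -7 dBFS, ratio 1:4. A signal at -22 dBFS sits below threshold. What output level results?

Below threshold, a 1:4 expander applies gain = (4−1)×(T − x) of attenuation.
(4−1) × 15 = 45 dB, so output = -22 − 45 = -67 dBFS.

-67 dBFS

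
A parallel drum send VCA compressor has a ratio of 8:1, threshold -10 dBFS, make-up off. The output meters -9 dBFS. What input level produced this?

Post-compression overshoot = -9 − (-10) = 1 dB.
Undo the ratio: input overshoot = 1 × 8 = 8 dB, giving input = -2 dBFS.

-2 dBFS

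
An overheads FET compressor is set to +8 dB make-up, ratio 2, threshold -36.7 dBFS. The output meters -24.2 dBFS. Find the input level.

-27.7 dBFS

Remove make-up: -24.2 − 8 = -32.2 dBFS.
That's 4.5 dB above the -36.7 dBFS threshold.
Before 2:1 compression the overshoot was 4.5 × 2 = 9 dB, so input = -36.7 + 9 = -27.7 dBFS.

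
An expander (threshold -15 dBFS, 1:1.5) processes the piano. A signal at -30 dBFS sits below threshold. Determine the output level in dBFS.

Below threshold, a 1:1.5 expander applies gain = (1.5−1)×(T − x) of attenuation.
(1.5−1) × 15 = 7.5 dB, so output = -30 − 7.5 = -37.5 dBFS.

-37.5 dBFS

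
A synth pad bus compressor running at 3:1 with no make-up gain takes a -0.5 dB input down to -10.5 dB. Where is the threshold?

-15.5 dB

Input is 15 dB above T (since output overshoot × R = input overshoot: (-10.5 − T)·3 = -0.5 − T gives T = -15.5 dB).
Check: -15.5 + (-0.5 − (-15.5))/3 = -15.5 + 5 = -10.5 dB. ✓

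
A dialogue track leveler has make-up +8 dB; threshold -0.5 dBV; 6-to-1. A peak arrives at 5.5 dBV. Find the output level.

8.5 dBV

The input is 6 dB above the -0.5 dBV threshold.
At 6:1 the overshoot is divided by 6, leaving 1 dB above threshold.
So the level is -0.5 + 1 = 0.5 dBV; make-up adds 8 dB, giving 8.5 dBV.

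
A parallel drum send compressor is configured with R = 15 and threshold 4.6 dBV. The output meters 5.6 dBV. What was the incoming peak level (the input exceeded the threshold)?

19.6 dBV

The compressed level sits 5.6 − 4.6 = 1 dB over threshold.
Input overshoot = R × output overshoot = 15 dB → input = 4.6 + 15 = 19.6 dBV.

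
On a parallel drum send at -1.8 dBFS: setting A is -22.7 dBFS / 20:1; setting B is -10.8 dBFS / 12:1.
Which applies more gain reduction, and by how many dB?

A: overshoot 20.9 dB → output overshoot 1.045 dB → GR 19.855 dB.
B: overshoot 9 dB → output overshoot 0.75 dB → GR 8.25 dB.
A applies 11.605 dB more gain reduction.

A, by 11.605 dB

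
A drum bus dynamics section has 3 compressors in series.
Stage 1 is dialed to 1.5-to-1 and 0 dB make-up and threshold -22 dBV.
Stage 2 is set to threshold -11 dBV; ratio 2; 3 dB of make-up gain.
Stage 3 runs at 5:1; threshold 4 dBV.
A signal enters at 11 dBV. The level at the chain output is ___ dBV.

-2.5 dBV

Stage 1: overshoot 33 dB → 33/1.5 = 22 dB → 0 dBV.
Stage 2: 11 dB above -11 dBV, reduced 2:1 to 5.5 dB above → -5.5 dBV; +3 dB make-up → -2.5 dBV.
Stage 3: -2.5 dBV ≤ 4 dBV, so stage 3 doesn't engage; output -2.5 dBV.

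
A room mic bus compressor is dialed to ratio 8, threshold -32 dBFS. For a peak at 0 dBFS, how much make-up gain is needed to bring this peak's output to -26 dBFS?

2 dB

Overshoot 32 dB → 32/8 = 4 dB after compression, so the compressed level is -32 + 4 = -28 dBFS.
Make-up = target − compressed = -26 − (-28) = 2 dB.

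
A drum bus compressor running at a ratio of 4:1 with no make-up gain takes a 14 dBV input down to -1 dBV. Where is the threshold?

Input is 20 dB above T (since output overshoot × R = input overshoot: (-1 − T)·4 = 14 − T gives T = -6 dBV).
Check: -6 + (14 − (-6))/4 = -6 + 5 = -1 dBV. ✓

-6 dBV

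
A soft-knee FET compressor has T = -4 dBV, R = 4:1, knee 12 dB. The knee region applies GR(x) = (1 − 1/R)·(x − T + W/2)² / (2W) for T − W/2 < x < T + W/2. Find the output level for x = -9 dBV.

x − T + W/2 = -9 − (-4) + 6 = 1.
GR = (1 − 1/4) × 1² / 24 = 0.75 × 1 / 24 = 0.03125 dB.
Output = -9 − 0.03125 = -9.03125 dBV.

-9.03125 dBV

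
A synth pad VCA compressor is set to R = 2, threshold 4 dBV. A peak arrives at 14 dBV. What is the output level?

Overshoot: 14 − 4 = 10 dB.
2:1 compression reduces that to 10/2 = 5 dB over.
So the level is 4 + 5 = 9 dBV.

9 dBV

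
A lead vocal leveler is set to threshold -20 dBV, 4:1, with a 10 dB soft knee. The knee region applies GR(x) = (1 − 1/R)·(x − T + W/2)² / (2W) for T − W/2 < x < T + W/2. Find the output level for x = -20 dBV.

x − T + W/2 = -20 − (-20) + 5 = 5.
GR = (1 − 1/4) × 5² / 20 = 0.75 × 25 / 20 = 0.9375 dB.
Output = -20 − 0.9375 = -20.9375 dBV.

-20.9375 dBV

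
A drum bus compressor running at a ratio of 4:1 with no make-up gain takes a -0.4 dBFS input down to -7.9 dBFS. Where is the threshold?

Let T be the threshold. Output overshoot = (input overshoot)/R, so -7.9 − T = (-0.4 − T)/4.
4·(-7.9 − T) = -0.4 − T → 3·T = -31.6 − (-0.4) = -31.2.
T = -31.2/3 = -10.4 dBFS.

-10.4 dBFS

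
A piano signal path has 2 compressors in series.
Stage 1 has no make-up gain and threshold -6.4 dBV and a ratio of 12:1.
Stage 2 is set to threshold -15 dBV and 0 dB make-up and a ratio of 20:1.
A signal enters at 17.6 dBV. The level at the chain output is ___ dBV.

-14.47 dBV

Stage 1: 17.6 dBV is 24 dB over -6.4 dBV; at 12:1 that becomes 2 dB over, giving -4.4 dBV.
Stage 2: overshoot 10.6 dB → 10.6/20 = 0.53 dB → -14.47 dBV.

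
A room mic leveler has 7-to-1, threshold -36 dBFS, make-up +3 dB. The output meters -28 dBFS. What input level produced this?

-1 dBFS

Remove make-up: -28 − 3 = -31 dBFS.
The compressed level sits -31 − (-36) = 5 dB over threshold.
Before 7:1 compression the overshoot was 5 × 7 = 35 dB, so input = -36 + 35 = -1 dBFS.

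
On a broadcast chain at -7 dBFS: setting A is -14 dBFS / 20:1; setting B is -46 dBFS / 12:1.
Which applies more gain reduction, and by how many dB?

B, by 29.1 dB

A: overshoot 7 dB → output overshoot 0.35 dB → GR 6.65 dB.
B: overshoot 39 dB → output overshoot 3.25 dB → GR 35.75 dB.
B reduces 29.1 dB more.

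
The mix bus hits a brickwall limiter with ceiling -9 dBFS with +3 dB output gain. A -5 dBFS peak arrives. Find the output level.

-6 dBFS

At ∞:1, everything above -9 dBFS is held at the ceiling.
Output gain then adds 3 dB: -9 + 3 = -6 dBFS.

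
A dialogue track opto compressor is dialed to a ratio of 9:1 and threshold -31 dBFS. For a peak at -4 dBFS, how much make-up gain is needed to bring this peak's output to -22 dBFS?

6 dB

The peak compresses to -31 + 27/9 = -28 dBFS.
To reach -22 dBFS requires -22 − (-28) = 6 dB of make-up.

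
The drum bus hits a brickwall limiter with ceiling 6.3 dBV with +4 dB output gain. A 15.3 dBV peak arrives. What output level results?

At ∞:1, everything above 6.3 dBV is held at the ceiling.
Output gain then adds 4 dB: 6.3 + 4 = 10.3 dBV.

10.3 dBV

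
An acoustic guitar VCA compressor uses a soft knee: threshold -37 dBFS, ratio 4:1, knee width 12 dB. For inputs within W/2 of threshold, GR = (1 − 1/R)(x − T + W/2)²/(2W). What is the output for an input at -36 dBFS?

x − T + W/2 = -36 − (-37) + 6 = 7.
GR = (1 − 1/4) × 7² / 24 = 0.75 × 49 / 24 = 1.53125 dB.
Output = -36 − 1.53125 = -37.53125 dBFS.

-37.53125 dBFS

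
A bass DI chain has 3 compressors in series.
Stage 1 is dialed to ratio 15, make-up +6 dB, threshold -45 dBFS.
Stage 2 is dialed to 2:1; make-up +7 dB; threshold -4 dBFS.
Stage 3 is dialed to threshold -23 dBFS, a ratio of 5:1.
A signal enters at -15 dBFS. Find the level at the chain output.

-30 dBFS

Stage 1: overshoot 30 dB → 30/15 = 2 dB → -43 dBFS; +6 dB make-up → -37 dBFS.
Stage 2: -37 dBFS ≤ -4 dBFS, so stage 2 doesn't engage; make-up brings it to -30 dBFS.
Stage 3: -30 dBFS ≤ -23 dBFS, so stage 3 doesn't engage; output -30 dBFS.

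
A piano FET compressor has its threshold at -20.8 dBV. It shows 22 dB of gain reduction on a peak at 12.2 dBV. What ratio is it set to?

3:1

Input overshoot = 12.2 − (-20.8) = 33 dB.
Output overshoot = 33 − 22 = 11 dB.
Ratio = input overshoot / output overshoot = 33 / 11 = 3.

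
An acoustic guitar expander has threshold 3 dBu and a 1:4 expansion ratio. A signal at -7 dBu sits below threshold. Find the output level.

-37 dBu

Undershoot = 3 − (-7) = 10 dB.
At 1:4, that expands to 40 dB under threshold.
Output = 3 − 40 = -37 dBu.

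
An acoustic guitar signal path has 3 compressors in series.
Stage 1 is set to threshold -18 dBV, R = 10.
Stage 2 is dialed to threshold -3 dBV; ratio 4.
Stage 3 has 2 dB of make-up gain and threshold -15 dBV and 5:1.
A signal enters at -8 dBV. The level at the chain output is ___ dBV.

Stage 1: -8 dBV is 10 dB over -18 dBV; at 10:1 that becomes 1 dB over, giving -17 dBV.
Stage 2: -17 dBV is at or below the -3 dBV threshold — no compression; output -17 dBV.
Stage 3: -17 dBV is at or below the -15 dBV threshold — no compression; make-up brings it to -15 dBV.

-15 dBV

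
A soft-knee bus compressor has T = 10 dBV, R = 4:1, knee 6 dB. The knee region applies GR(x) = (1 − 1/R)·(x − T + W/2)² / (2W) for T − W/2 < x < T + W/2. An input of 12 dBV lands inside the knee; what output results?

10.4375 dBV

x − T + W/2 = 12 − 10 + 3 = 5.
GR = (1 − 1/4) × 5² / 12 = 0.75 × 25 / 12 = 1.5625 dB.
Output = 12 − 1.5625 = 10.4375 dBV.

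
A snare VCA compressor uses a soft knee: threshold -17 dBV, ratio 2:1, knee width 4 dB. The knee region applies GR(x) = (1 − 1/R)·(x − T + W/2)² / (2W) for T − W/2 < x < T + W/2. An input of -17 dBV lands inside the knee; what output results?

x − T + W/2 = -17 − (-17) + 2 = 2.
GR = (1 − 1/2) × 2² / 8 = 0.5 × 4 / 8 = 0.25 dB.
Output = -17 − 0.25 = -17.25 dBV.

-17.25 dBV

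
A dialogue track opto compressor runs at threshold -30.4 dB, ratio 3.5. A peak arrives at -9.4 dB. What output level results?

The input is 21 dB above the -30.4 dB threshold.
3.5:1 compression reduces that to 21/3.5 = 6 dB over.
Output = -30.4 + 6 = -24.4 dB.

-24.4 dB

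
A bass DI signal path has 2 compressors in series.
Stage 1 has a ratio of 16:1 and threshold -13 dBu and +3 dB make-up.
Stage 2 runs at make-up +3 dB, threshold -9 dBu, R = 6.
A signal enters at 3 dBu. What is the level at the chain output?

Stage 1: overshoot 16 dB → 16/16 = 1 dB → -12 dBu; +3 dB make-up → -9 dBu.
Stage 2: -9 dBu ≤ -9 dBu, so stage 2 doesn't engage; make-up brings it to -6 dBu.

-6 dBu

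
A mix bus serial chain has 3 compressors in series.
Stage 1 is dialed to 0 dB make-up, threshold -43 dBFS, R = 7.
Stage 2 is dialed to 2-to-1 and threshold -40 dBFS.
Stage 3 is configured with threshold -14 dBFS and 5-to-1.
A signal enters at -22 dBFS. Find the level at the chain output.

-40 dBFS

Stage 1: 21 dB above -43 dBFS, reduced 7:1 to 3 dB above → -40 dBFS.
Stage 2: -40 dBFS ≤ -40 dBFS, so stage 2 doesn't engage; output -40 dBFS.
Stage 3: below threshold (-40 ≤ -14); passes unchanged; output -40 dBFS.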